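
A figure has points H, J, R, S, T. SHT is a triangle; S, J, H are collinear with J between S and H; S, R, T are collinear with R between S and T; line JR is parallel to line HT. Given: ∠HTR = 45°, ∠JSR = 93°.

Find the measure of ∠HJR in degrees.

∠HJR = 138°

1. ∠HTS = 45°  [R on ray TS]
2. ∠HST = 93°  [J on SH, R on ST]
3. ∠SHT = 42°  [△SHT]
4. ∠RJS = 42°  [JR∥HT, corresponding at J]
5. ∠HJR = 138°  [linear pair at J on SH]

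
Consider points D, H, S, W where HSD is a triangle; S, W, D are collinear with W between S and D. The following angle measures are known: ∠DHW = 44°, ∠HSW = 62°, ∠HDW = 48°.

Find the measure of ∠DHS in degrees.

∠DHS = 70°

1. ∠DSH = 62°  [W on ray SD]
2. ∠HDS = 48°  [W on ray DS]
3. ∠DHS = 70°  [△HSD]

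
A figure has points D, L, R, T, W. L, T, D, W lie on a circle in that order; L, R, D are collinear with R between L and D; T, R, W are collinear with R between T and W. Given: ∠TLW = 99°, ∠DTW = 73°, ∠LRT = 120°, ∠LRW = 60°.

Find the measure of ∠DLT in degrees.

1. ∠TDW = 81°  [cyclic LTDW, opposite ∠L+∠D]
2. ∠DWT = 26°  [△TDW]
3. ∠DLT = 26°  [same arc TD]

∠DLT = 26°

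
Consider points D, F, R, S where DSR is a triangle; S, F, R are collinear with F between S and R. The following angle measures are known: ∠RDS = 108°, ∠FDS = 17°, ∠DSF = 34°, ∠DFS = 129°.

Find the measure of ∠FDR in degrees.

1. ∠DSR = 34°  [F on ray SR]
2. ∠DFR = 51°  [linear pair at F on SR]
3. ∠DRS = 38°  [△DSR]
4. ∠DRF = 38°  [F on ray RS]
5. ∠FDR = 91°  [△DFR]

∠FDR = 91°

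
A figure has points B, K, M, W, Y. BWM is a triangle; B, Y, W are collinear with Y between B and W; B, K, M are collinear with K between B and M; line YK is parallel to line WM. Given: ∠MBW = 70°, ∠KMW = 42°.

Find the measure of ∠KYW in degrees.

∠KYW = 112°

1. ∠BMW = 42°  [K on ray MB]
2. ∠BWM = 68°  [△BWM]
3. ∠BYK = 68°  [YK∥WM, corresponding at Y]
4. ∠KYW = 112°  [linear pair at Y on BW]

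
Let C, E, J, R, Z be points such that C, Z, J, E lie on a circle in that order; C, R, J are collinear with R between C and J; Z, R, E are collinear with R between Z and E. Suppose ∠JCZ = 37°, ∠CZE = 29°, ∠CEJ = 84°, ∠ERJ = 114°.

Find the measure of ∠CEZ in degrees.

∠CEZ = 47°

1. ∠CJE = 29°  [same arc CE]
2. ∠ECJ = 67°  [△CJE]
3. ∠CRE = 66°  [linear pair at R on CJ]
4. ∠CEZ = 47°  [△CRE]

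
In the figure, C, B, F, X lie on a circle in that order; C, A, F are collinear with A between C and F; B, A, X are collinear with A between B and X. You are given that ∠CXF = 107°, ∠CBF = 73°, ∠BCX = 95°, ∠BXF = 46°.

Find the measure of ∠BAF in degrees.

1. ∠BFX = 85°  [cyclic CBFX, opposite ∠C+∠F]
2. ∠BCF = 46°  [same arc BF]
3. ∠FBX = 49°  [△BFX]
4. ∠BFC = 61°  [△CBF]
5. ∠BAF = 70°  [△BAF]

∠BAF = 70°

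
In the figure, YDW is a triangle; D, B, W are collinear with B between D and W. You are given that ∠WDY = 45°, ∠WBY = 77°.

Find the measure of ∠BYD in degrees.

∠BYD = 32°

1. ∠BDY = 45°  [B on ray DW]
2. ∠DBY = 103°  [linear pair at B on DW]
3. ∠BYD = 32°  [△YDB]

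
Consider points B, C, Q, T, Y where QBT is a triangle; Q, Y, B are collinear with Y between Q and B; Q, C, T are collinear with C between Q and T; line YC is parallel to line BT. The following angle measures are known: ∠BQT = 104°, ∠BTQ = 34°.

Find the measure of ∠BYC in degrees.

1. ∠QBT = 42°  [△QBT]
2. ∠CYQ = 42°  [YC∥BT, corresponding at Y]
3. ∠BYC = 138°  [linear pair at Y on QB]

∠BYC = 138°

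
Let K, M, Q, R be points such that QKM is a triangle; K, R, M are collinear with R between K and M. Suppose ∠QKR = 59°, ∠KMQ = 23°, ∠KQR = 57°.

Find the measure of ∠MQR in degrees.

1. ∠KRQ = 64°  [△QKR]
2. ∠QMR = 23°  [R on ray MK]
3. ∠MRQ = 116°  [linear pair at R on KM]
4. ∠MQR = 41°  [△QRM]

∠MQR = 41°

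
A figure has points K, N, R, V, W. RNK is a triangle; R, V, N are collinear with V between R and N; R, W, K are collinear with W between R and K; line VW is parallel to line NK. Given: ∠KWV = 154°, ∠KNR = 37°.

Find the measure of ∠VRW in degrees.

1. ∠RWV = 26°  [linear pair at W on RK]
2. ∠RVW = 37°  [VW∥NK, corresponding at V]
3. ∠VRW = 117°  [△RVW]

∠VRW = 117°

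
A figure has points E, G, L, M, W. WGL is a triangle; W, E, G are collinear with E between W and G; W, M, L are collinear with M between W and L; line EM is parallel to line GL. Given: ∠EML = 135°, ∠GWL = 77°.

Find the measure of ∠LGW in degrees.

1. ∠EMW = 45°  [linear pair at M on WL]
2. ∠EWM = 77°  [E on WG, M on WL]
3. ∠MEW = 58°  [△WEM]
4. ∠LGW = 58°  [EM∥GL, corresponding at E]

∠LGW = 58°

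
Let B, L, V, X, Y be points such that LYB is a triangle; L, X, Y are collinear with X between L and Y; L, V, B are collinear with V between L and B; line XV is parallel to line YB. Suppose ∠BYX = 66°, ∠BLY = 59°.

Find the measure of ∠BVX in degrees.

1. ∠BYL = 66°  [X on ray YL]
2. ∠LBY = 55°  [△LYB]
3. ∠LVX = 55°  [XV∥YB, corresponding at V]
4. ∠BVX = 125°  [linear pair at V on LB]

∠BVX = 125°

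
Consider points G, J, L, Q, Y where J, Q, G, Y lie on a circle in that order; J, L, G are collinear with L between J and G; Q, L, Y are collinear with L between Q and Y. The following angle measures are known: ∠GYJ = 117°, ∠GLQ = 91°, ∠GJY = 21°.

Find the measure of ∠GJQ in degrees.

1. ∠JGY = 42°  [△JGY]
2. ∠JLQ = 89°  [linear pair at L on JG]
3. ∠JQY = 42°  [same arc JY]
4. ∠GJQ = 49°  [△JLQ]

∠GJQ = 49°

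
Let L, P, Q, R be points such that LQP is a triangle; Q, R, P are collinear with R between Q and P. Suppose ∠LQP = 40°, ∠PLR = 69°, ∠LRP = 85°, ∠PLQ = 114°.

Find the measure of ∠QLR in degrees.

∠QLR = 45°

1. ∠LQR = 40°  [R on ray QP]
2. ∠LRQ = 95°  [linear pair at R on QP]
3. ∠QLR = 45°  [△LQR]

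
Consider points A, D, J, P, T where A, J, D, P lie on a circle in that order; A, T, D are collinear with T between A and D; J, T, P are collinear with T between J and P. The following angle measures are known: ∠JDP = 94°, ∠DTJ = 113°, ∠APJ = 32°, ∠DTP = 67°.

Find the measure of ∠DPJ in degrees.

∠DPJ = 51°

1. ∠JAP = 86°  [cyclic AJDP, opposite ∠A+∠D]
2. ∠ATJ = 67°  [linear pair at T on AD]
3. ∠AJP = 62°  [△AJP]
4. ∠DAJ = 51°  [△ATJ]
5. ∠DPJ = 51°  [same arc JD]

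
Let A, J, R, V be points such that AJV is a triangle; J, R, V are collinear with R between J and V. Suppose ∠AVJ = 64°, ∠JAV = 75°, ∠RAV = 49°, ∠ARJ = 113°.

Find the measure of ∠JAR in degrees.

∠JAR = 26°

1. ∠AJV = 41°  [△AJV]
2. ∠AJR = 41°  [R on ray JV]
3. ∠JAR = 26°  [△AJR]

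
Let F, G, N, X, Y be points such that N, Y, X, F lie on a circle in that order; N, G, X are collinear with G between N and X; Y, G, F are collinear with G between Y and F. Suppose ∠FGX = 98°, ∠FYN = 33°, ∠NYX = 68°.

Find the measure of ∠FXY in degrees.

∠FXY = 96°

1. ∠NGY = 98°  [vertical angles at G]
2. ∠FXN = 33°  [same arc NF]
3. ∠XNY = 49°  [△NGY]
4. ∠NXY = 63°  [△NYX]
5. ∠XGY = 82°  [linear pair at G on NX]
6. ∠XFY = 49°  [△XGF]
7. ∠FYX = 35°  [△YGX]
8. ∠FXY = 96°  [△YXF]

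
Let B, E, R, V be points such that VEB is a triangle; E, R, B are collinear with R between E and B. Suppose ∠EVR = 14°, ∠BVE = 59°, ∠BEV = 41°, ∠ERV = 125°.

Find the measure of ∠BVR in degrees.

1. ∠EBV = 80°  [△VEB]
2. ∠BRV = 55°  [linear pair at R on EB]
3. ∠RBV = 80°  [R on ray BE]
4. ∠BVR = 45°  [△VRB]

∠BVR = 45°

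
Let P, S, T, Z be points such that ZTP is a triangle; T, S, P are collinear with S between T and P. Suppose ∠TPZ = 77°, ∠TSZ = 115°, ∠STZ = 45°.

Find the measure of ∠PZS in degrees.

∠PZS = 38°

1. ∠SPZ = 77°  [S on ray PT]
2. ∠PSZ = 65°  [linear pair at S on TP]
3. ∠PZS = 38°  [△ZSP]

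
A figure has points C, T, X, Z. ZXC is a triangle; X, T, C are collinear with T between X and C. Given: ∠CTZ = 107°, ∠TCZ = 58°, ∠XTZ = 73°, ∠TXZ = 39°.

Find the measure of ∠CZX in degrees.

1. ∠XCZ = 58°  [T on ray CX]
2. ∠CXZ = 39°  [T on ray XC]
3. ∠CZX = 83°  [△ZXC]

∠CZX = 83°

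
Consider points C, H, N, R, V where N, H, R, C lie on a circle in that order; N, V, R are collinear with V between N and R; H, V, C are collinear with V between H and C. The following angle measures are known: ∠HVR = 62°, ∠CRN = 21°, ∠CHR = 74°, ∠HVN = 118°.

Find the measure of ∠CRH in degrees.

1. ∠CVN = 62°  [vertical angles at V]
2. ∠CHN = 21°  [same arc NC]
3. ∠CNR = 74°  [same arc RC]
4. ∠HCN = 44°  [△NVC]
5. ∠CNH = 115°  [△NHC]
6. ∠CRH = 65°  [cyclic NHRC, opposite ∠N+∠R]

∠CRH = 65°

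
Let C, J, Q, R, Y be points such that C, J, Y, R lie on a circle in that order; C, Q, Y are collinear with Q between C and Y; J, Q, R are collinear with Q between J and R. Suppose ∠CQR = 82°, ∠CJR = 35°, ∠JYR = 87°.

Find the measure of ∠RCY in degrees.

∠RCY = 46°

1. ∠JCR = 93°  [cyclic CJYR, opposite ∠C+∠Y]
2. ∠CRJ = 52°  [△CJR]
3. ∠RCY = 46°  [△CQR]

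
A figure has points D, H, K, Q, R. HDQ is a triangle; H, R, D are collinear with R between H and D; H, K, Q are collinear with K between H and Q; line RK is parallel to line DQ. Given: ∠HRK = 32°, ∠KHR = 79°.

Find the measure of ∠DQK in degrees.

1. ∠HKR = 69°  [△HRK]
2. ∠QKR = 111°  [linear pair at K on HQ]
3. ∠DQK = 69°  [RK∥DQ, co-interior at Q–K]

∠DQK = 69°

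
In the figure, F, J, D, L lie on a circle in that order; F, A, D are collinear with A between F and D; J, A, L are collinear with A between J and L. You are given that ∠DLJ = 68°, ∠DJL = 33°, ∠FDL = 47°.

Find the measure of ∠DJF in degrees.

1. ∠DFL = 33°  [same arc DL]
2. ∠DLF = 100°  [△FDL]
3. ∠DJF = 80°  [cyclic FJDL, opposite ∠J+∠L]

∠DJF = 80°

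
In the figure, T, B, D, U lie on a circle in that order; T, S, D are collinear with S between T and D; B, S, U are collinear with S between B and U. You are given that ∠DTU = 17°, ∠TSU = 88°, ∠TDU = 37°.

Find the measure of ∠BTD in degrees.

1. ∠BSD = 88°  [vertical angles at S]
2. ∠TBU = 37°  [same arc TU]
3. ∠BST = 92°  [linear pair at S on TD]
4. ∠BTD = 51°  [△TSB]

∠BTD = 51°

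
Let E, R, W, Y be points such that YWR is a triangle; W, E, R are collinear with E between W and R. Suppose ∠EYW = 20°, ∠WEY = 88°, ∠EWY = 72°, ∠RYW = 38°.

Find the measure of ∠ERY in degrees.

1. ∠RWY = 72°  [E on ray WR]
2. ∠WRY = 70°  [△YWR]
3. ∠ERY = 70°  [E on ray RW]

∠ERY = 70°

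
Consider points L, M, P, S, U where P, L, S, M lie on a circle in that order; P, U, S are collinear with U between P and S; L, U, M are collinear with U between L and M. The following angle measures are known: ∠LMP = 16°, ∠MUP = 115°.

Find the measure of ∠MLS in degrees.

1. ∠LSP = 16°  [same arc PL]
2. ∠LUS = 115°  [vertical angles at U]
3. ∠MLS = 49°  [△LUS]

∠MLS = 49°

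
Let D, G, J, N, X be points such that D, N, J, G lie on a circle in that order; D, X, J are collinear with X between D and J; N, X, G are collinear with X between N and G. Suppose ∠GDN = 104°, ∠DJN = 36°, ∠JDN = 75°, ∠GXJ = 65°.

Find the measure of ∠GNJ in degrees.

1. ∠GJN = 76°  [cyclic DNJG, opposite ∠D+∠J]
2. ∠JGN = 75°  [same arc NJ]
3. ∠GNJ = 29°  [△NJG]

∠GNJ = 29°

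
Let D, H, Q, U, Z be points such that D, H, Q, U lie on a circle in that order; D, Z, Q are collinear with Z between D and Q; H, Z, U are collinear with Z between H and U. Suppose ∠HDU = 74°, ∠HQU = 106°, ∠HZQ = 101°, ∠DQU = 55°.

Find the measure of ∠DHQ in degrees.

1. ∠DZH = 79°  [linear pair at Z on DQ]
2. ∠DHU = 55°  [same arc DU]
3. ∠HDQ = 46°  [△DZH]
4. ∠DUH = 51°  [△DHU]
5. ∠DQH = 51°  [same arc DH]
6. ∠DHQ = 83°  [△DHQ]

∠DHQ = 83°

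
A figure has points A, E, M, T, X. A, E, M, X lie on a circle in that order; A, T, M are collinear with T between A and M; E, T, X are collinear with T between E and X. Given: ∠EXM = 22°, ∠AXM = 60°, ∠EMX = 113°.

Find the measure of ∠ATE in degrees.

∠ATE = 83°

1. ∠EAM = 22°  [same arc EM]
2. ∠MEX = 45°  [△EMX]
3. ∠AEM = 120°  [cyclic AEMX, opposite ∠E+∠X]
4. ∠AME = 38°  [△AEM]
5. ∠ETM = 97°  [△ETM]
6. ∠ATE = 83°  [linear pair at T on AM]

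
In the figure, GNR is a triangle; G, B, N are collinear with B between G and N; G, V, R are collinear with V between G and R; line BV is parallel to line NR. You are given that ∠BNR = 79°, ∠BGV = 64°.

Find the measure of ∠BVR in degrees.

∠BVR = 143°

1. ∠GNR = 79°  [B on ray NG]
2. ∠NGR = 64°  [B on GN, V on GR]
3. ∠GRN = 37°  [△GNR]
4. ∠BVG = 37°  [BV∥NR, corresponding at V]
5. ∠BVR = 143°  [linear pair at V on GR]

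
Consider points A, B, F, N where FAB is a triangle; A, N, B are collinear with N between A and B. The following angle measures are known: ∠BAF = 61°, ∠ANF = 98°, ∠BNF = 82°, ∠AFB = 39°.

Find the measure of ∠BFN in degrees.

1. ∠ABF = 80°  [△FAB]
2. ∠FBN = 80°  [N on ray BA]
3. ∠BFN = 18°  [△FNB]

∠BFN = 18°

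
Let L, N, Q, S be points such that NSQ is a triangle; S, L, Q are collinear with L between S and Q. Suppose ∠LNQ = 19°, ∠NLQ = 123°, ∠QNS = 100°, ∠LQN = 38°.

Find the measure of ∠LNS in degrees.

∠LNS = 81°

1. ∠NLS = 57°  [linear pair at L on SQ]
2. ∠NQS = 38°  [L on ray QS]
3. ∠NSQ = 42°  [△NSQ]
4. ∠LSN = 42°  [L on ray SQ]
5. ∠LNS = 81°  [△NSL]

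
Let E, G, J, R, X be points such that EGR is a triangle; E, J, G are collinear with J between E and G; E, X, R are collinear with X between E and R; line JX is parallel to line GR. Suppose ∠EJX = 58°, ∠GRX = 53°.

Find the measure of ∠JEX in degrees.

1. ∠EGR = 58°  [JX∥GR, corresponding at J]
2. ∠ERG = 53°  [X on ray RE]
3. ∠GER = 69°  [△EGR]
4. ∠JEX = 69°  [J on EG, X on ER]

∠JEX = 69°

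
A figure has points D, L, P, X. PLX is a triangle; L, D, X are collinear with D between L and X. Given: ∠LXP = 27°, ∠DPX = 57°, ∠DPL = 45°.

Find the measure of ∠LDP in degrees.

∠LDP = 84°

1. ∠DXP = 27°  [D on ray XL]
2. ∠PDX = 96°  [△PDX]
3. ∠LDP = 84°  [linear pair at D on LX]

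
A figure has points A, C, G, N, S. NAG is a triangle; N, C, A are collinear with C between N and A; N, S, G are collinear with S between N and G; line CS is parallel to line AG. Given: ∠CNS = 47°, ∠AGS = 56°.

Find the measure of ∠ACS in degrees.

∠ACS = 103°

1. ∠ANG = 47°  [C on NA, S on NG]
2. ∠AGN = 56°  [S on ray GN]
3. ∠GAN = 77°  [△NAG]
4. ∠NCS = 77°  [CS∥AG, corresponding at C]
5. ∠ACS = 103°  [linear pair at C on NA]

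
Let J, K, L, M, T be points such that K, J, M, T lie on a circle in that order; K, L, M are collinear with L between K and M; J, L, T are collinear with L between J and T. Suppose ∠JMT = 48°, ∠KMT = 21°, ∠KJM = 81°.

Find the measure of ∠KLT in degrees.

1. ∠JKT = 132°  [cyclic KJMT, opposite ∠K+∠M]
2. ∠KJT = 21°  [same arc KT]
3. ∠KTM = 99°  [cyclic KJMT, opposite ∠J+∠T]
4. ∠JTK = 27°  [△KJT]
5. ∠MKT = 60°  [△KMT]
6. ∠KLT = 93°  [△KLT]

∠KLT = 93°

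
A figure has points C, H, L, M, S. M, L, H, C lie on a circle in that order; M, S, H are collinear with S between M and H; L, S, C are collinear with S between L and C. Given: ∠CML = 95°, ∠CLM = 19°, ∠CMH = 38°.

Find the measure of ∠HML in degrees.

1. ∠CHL = 85°  [cyclic MLHC, opposite ∠M+∠H]
2. ∠CLH = 38°  [same arc HC]
3. ∠HCL = 57°  [△LHC]
4. ∠HML = 57°  [same arc LH]

∠HML = 57°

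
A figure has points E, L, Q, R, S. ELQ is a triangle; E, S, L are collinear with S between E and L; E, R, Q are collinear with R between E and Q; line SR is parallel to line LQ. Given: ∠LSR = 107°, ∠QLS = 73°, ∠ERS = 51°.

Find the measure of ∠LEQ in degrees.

1. ∠ELQ = 73°  [S on ray LE]
2. ∠EQL = 51°  [SR∥LQ, corresponding at R]
3. ∠LEQ = 56°  [△ELQ]

∠LEQ = 56°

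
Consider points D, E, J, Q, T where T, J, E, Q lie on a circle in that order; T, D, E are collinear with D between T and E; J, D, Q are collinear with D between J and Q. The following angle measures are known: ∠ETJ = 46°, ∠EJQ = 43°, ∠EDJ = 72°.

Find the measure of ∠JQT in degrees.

1. ∠ETQ = 43°  [same arc EQ]
2. ∠QDT = 72°  [vertical angles at D]
3. ∠JQT = 65°  [△TDQ]

∠JQT = 65°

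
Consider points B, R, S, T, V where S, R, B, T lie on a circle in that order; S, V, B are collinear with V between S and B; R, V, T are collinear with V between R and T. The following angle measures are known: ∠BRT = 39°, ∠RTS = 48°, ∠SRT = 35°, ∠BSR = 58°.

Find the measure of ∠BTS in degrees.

1. ∠BST = 39°  [same arc BT]
2. ∠SBT = 35°  [same arc ST]
3. ∠BTS = 106°  [△SBT]

∠BTS = 106°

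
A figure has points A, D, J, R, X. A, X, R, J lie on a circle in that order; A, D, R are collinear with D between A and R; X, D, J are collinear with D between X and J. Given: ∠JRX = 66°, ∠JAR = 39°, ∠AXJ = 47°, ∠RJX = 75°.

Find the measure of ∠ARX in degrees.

1. ∠JAX = 114°  [cyclic AXRJ, opposite ∠A+∠R]
2. ∠AJX = 19°  [△AXJ]
3. ∠ARX = 19°  [same arc AX]

∠ARX = 19°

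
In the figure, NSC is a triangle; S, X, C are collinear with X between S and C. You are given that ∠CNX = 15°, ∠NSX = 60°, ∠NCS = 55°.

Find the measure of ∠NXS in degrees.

∠NXS = 70°

1. ∠NCX = 55°  [X on ray CS]
2. ∠CXN = 110°  [△NXC]
3. ∠NXS = 70°  [linear pair at X on SC]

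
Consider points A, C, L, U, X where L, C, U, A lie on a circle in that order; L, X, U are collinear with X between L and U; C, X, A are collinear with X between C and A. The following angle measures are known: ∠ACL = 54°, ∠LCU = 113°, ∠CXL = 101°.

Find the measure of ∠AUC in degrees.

1. ∠AUL = 54°  [same arc LA]
2. ∠CLU = 25°  [△LXC]
3. ∠CUL = 42°  [△LCU]
4. ∠AXU = 101°  [vertical angles at X]
5. ∠CXU = 79°  [linear pair at X on LU]
6. ∠CAU = 25°  [△UXA]
7. ∠ACU = 59°  [△CXU]
8. ∠AUC = 96°  [△CUA]

∠AUC = 96°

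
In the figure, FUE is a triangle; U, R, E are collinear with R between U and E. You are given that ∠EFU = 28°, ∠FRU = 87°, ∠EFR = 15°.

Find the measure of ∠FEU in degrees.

1. ∠ERF = 93°  [linear pair at R on UE]
2. ∠FER = 72°  [△FRE]
3. ∠FEU = 72°  [R on ray EU]

∠FEU = 72°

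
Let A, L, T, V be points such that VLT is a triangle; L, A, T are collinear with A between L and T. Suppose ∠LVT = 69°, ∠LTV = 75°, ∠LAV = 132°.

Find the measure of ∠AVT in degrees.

1. ∠ATV = 75°  [A on ray TL]
2. ∠TAV = 48°  [linear pair at A on LT]
3. ∠AVT = 57°  [△VAT]

∠AVT = 57°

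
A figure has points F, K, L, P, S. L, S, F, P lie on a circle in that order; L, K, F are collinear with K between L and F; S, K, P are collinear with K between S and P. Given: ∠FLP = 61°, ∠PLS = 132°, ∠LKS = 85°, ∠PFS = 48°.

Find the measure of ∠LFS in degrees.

∠LFS = 24°

1. ∠FSP = 61°  [same arc FP]
2. ∠FKS = 95°  [linear pair at K on LF]
3. ∠LFS = 24°  [△SKF]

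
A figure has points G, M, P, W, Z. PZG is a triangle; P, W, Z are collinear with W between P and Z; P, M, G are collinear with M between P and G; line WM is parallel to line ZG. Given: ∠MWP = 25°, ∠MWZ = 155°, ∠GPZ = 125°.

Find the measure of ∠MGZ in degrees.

∠MGZ = 30°

1. ∠GZP = 25°  [WM∥ZG, corresponding at W]
2. ∠PGZ = 30°  [△PZG]
3. ∠MGZ = 30°  [M on ray GP]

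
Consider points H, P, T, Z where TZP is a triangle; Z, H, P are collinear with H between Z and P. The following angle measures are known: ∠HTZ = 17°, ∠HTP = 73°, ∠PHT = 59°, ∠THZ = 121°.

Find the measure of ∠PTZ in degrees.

∠PTZ = 90°

1. ∠HZT = 42°  [△TZH]
2. ∠HPT = 48°  [△THP]
3. ∠PZT = 42°  [H on ray ZP]
4. ∠TPZ = 48°  [H on ray PZ]
5. ∠PTZ = 90°  [△TZP]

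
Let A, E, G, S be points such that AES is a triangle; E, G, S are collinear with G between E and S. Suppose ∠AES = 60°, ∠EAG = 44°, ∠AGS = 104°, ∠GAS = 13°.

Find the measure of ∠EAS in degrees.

∠EAS = 57°

1. ∠ASG = 63°  [△AGS]
2. ∠ASE = 63°  [G on ray SE]
3. ∠EAS = 57°  [△AES]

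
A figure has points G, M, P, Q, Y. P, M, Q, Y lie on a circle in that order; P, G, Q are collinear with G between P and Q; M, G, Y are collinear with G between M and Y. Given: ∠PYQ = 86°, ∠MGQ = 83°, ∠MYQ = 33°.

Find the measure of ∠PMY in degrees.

1. ∠MGP = 97°  [linear pair at G on PQ]
2. ∠MPQ = 33°  [same arc MQ]
3. ∠PMY = 50°  [△PGM]

∠PMY = 50°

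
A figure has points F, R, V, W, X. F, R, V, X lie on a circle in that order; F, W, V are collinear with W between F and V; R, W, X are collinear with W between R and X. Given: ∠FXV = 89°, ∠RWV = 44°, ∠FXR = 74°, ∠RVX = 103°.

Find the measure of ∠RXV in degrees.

∠RXV = 15°

1. ∠FRV = 91°  [cyclic FRVX, opposite ∠R+∠X]
2. ∠FVR = 74°  [same arc FR]
3. ∠RFV = 15°  [△FRV]
4. ∠RXV = 15°  [same arc RV]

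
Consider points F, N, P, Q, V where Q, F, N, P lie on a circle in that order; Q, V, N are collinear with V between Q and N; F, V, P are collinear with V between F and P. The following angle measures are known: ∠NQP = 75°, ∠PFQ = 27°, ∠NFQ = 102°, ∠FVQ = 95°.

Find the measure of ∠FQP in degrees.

1. ∠FQN = 58°  [△QVF]
2. ∠FNQ = 20°  [△QFN]
3. ∠FPQ = 20°  [same arc QF]
4. ∠FQP = 133°  [△QFP]

∠FQP = 133°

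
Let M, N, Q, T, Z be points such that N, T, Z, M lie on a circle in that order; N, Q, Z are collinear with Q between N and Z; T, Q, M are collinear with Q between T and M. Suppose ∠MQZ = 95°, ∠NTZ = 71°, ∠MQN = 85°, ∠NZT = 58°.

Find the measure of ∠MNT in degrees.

1. ∠NQT = 95°  [vertical angles at Q]
2. ∠TNZ = 51°  [△NTZ]
3. ∠NMT = 58°  [same arc NT]
4. ∠MTN = 34°  [△NQT]
5. ∠MNT = 88°  [△NTM]

∠MNT = 88°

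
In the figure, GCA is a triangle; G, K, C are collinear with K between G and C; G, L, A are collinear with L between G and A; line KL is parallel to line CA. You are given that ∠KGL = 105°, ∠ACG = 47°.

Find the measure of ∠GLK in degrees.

1. ∠AGC = 105°  [K on GC, L on GA]
2. ∠CAG = 28°  [△GCA]
3. ∠GLK = 28°  [KL∥CA, corresponding at L]

∠GLK = 28°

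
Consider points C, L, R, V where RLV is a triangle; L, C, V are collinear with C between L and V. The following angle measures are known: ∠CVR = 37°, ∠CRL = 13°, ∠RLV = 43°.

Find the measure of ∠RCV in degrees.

∠RCV = 56°

1. ∠CLR = 43°  [C on ray LV]
2. ∠LCR = 124°  [△RLC]
3. ∠RCV = 56°  [linear pair at C on LV]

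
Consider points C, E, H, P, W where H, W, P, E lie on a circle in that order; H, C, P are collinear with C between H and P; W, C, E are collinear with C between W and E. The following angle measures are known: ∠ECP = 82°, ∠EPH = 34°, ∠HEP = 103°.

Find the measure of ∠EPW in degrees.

∠EPW = 73°

1. ∠ECH = 98°  [linear pair at C on HP]
2. ∠EWH = 34°  [same arc HE]
3. ∠EHP = 43°  [△HPE]
4. ∠HEW = 39°  [△HCE]
5. ∠EHW = 107°  [△HWE]
6. ∠EPW = 73°  [cyclic HWPE, opposite ∠H+∠P]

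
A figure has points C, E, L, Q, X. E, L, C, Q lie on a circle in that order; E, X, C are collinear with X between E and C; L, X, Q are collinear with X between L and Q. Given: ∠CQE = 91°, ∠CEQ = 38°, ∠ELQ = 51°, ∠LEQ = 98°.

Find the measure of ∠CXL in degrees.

∠CXL = 111°

1. ∠CLQ = 38°  [same arc CQ]
2. ∠EQL = 31°  [△ELQ]
3. ∠ECL = 31°  [same arc EL]
4. ∠CXL = 111°  [△LXC]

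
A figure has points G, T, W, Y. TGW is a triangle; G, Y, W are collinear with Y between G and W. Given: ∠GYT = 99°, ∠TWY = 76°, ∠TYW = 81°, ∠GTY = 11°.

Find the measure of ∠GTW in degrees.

∠GTW = 34°

1. ∠TGY = 70°  [△TGY]
2. ∠GWT = 76°  [Y on ray WG]
3. ∠TGW = 70°  [Y on ray GW]
4. ∠GTW = 34°  [△TGW]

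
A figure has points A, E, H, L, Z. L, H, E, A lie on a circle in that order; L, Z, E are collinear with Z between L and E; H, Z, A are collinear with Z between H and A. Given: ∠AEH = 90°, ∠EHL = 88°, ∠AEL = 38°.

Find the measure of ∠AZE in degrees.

∠AZE = 102°

1. ∠ALH = 90°  [cyclic LHEA, opposite ∠L+∠E]
2. ∠EAL = 92°  [cyclic LHEA, opposite ∠H+∠A]
3. ∠AHL = 38°  [same arc LA]
4. ∠ALE = 50°  [△LEA]
5. ∠HAL = 52°  [△LHA]
6. ∠AZL = 78°  [△LZA]
7. ∠AZE = 102°  [linear pair at Z on LE]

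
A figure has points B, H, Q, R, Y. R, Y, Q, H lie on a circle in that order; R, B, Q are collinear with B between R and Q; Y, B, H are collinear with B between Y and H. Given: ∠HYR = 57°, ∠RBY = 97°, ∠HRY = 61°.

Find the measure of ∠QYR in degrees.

∠QYR = 92°

1. ∠RHY = 62°  [△RYH]
2. ∠QRY = 26°  [△RBY]
3. ∠RQY = 62°  [same arc RY]
4. ∠QYR = 92°  [△RYQ]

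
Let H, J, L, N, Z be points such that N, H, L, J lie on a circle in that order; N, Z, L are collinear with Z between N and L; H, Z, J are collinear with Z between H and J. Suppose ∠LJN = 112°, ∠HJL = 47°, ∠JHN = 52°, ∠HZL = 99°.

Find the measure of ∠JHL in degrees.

∠JHL = 16°

1. ∠LHN = 68°  [cyclic NHLJ, opposite ∠H+∠J]
2. ∠HNL = 47°  [same arc HL]
3. ∠HLN = 65°  [△NHL]
4. ∠JHL = 16°  [△HZL]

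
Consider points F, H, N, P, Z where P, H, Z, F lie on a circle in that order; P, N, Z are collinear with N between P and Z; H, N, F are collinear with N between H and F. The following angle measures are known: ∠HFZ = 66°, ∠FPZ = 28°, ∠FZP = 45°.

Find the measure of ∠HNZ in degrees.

1. ∠HPZ = 66°  [same arc HZ]
2. ∠FHP = 45°  [same arc PF]
3. ∠HNP = 69°  [△PNH]
4. ∠HNZ = 111°  [linear pair at N on PZ]

∠HNZ = 111°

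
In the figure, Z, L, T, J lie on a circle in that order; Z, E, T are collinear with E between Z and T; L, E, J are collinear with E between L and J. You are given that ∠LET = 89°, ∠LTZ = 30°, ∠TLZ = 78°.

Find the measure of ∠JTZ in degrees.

∠JTZ = 17°

1. ∠JEZ = 89°  [vertical angles at E]
2. ∠LJZ = 30°  [same arc ZL]
3. ∠TJZ = 102°  [cyclic ZLTJ, opposite ∠L+∠J]
4. ∠JZT = 61°  [△ZEJ]
5. ∠JTZ = 17°  [△ZTJ]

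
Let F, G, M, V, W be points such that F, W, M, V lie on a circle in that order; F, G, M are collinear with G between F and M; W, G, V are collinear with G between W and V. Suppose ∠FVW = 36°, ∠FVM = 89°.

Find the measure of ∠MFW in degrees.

∠MFW = 53°

1. ∠FMW = 36°  [same arc FW]
2. ∠FWM = 91°  [cyclic FWMV, opposite ∠W+∠V]
3. ∠MFW = 53°  [△FWM]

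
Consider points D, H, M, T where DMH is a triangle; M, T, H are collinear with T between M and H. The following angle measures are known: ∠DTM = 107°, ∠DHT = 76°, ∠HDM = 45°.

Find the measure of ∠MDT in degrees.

1. ∠DHM = 76°  [T on ray HM]
2. ∠DMH = 59°  [△DMH]
3. ∠DMT = 59°  [T on ray MH]
4. ∠MDT = 14°  [△DMT]

∠MDT = 14°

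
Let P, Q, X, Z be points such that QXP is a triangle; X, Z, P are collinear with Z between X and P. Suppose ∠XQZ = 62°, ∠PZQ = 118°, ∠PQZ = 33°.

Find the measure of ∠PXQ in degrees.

1. ∠QZX = 62°  [linear pair at Z on XP]
2. ∠QXZ = 56°  [△QXZ]
3. ∠PXQ = 56°  [Z on ray XP]

∠PXQ = 56°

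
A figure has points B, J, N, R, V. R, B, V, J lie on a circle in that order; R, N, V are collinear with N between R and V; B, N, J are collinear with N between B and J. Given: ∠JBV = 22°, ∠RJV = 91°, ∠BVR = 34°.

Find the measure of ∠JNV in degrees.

1. ∠JRV = 22°  [same arc VJ]
2. ∠BJR = 34°  [same arc RB]
3. ∠JNR = 124°  [△RNJ]
4. ∠JNV = 56°  [linear pair at N on RV]

∠JNV = 56°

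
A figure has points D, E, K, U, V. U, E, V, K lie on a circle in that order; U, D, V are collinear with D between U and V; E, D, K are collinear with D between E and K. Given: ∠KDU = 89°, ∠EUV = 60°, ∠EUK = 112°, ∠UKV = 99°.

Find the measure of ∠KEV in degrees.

∠KEV = 52°

1. ∠EKV = 60°  [same arc EV]
2. ∠EVK = 68°  [cyclic UEVK, opposite ∠U+∠V]
3. ∠KEV = 52°  [△EVK]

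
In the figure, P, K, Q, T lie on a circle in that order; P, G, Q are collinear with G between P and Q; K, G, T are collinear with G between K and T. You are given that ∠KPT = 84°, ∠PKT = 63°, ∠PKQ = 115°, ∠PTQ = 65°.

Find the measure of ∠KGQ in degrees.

1. ∠KTP = 33°  [△PKT]
2. ∠PQT = 63°  [same arc PT]
3. ∠QPT = 52°  [△PQT]
4. ∠KQP = 33°  [same arc PK]
5. ∠QKT = 52°  [same arc QT]
6. ∠KGQ = 95°  [△KGQ]

∠KGQ = 95°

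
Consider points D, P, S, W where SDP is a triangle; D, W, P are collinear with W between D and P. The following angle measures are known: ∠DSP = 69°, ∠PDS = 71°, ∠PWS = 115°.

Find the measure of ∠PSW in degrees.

∠PSW = 25°

1. ∠DPS = 40°  [△SDP]
2. ∠SPW = 40°  [W on ray PD]
3. ∠PSW = 25°  [△SWP]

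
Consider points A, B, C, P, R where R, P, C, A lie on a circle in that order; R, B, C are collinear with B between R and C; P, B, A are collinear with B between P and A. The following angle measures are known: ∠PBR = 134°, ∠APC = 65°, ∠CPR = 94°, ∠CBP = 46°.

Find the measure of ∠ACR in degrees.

1. ∠ARC = 65°  [same arc CA]
2. ∠CAR = 86°  [cyclic RPCA, opposite ∠P+∠A]
3. ∠ACR = 29°  [△RCA]

∠ACR = 29°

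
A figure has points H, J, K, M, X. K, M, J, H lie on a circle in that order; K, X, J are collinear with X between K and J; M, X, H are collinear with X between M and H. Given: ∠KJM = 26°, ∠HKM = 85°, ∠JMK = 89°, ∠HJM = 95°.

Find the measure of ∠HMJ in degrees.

∠HMJ = 20°

1. ∠JKM = 65°  [△KMJ]
2. ∠JHM = 65°  [same arc MJ]
3. ∠HMJ = 20°  [△MJH]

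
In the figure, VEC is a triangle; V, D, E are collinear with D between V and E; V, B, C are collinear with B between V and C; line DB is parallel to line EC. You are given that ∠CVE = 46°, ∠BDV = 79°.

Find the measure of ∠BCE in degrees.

∠BCE = 55°

1. ∠BVD = 46°  [D on VE, B on VC]
2. ∠DBV = 55°  [△VDB]
3. ∠CBD = 125°  [linear pair at B on VC]
4. ∠BCE = 55°  [DB∥EC, co-interior at C–B]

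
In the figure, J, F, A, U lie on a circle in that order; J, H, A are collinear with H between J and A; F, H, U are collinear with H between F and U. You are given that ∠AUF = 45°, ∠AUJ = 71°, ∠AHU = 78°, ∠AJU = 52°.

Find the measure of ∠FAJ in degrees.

∠FAJ = 26°

1. ∠AJF = 45°  [same arc FA]
2. ∠AFJ = 109°  [cyclic JFAU, opposite ∠F+∠U]
3. ∠FAJ = 26°  [△JFA]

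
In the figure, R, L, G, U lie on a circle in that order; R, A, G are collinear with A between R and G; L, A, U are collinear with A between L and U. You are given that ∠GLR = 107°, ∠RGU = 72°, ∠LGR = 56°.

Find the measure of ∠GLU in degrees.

1. ∠GUR = 73°  [cyclic RLGU, opposite ∠L+∠U]
2. ∠GRU = 35°  [△RGU]
3. ∠GLU = 35°  [same arc GU]

∠GLU = 35°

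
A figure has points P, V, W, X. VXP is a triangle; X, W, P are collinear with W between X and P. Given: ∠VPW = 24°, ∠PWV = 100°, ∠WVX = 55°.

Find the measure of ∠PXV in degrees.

∠PXV = 45°

1. ∠VWX = 80°  [linear pair at W on XP]
2. ∠VXW = 45°  [△VXW]
3. ∠PXV = 45°  [W on ray XP]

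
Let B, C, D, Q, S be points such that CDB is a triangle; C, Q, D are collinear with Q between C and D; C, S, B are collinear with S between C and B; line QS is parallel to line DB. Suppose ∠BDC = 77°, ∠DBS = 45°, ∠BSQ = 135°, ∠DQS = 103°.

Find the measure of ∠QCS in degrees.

1. ∠CQS = 77°  [QS∥DB, corresponding at Q]
2. ∠CSQ = 45°  [linear pair at S on CB]
3. ∠QCS = 58°  [△CQS]

∠QCS = 58°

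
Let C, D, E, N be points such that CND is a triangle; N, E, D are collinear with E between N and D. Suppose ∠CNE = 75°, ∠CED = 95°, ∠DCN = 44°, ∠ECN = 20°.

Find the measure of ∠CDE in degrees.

∠CDE = 61°

1. ∠CND = 75°  [E on ray ND]
2. ∠CDN = 61°  [△CND]
3. ∠CDE = 61°  [E on ray DN]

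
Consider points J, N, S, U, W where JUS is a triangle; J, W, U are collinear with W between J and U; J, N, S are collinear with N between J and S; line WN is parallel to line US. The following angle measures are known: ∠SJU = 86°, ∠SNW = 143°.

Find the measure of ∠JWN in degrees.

1. ∠NJW = 86°  [W on JU, N on JS]
2. ∠JNW = 37°  [linear pair at N on JS]
3. ∠JWN = 57°  [△JWN]

∠JWN = 57°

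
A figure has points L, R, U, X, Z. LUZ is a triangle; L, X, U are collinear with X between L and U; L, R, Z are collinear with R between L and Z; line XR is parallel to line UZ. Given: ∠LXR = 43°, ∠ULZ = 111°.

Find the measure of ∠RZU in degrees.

∠RZU = 26°

1. ∠LUZ = 43°  [XR∥UZ, corresponding at X]
2. ∠LZU = 26°  [△LUZ]
3. ∠RZU = 26°  [R on ray ZL]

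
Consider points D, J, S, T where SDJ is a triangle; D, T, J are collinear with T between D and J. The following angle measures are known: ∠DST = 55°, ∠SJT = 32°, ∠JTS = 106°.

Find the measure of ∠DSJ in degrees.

1. ∠DJS = 32°  [T on ray JD]
2. ∠DTS = 74°  [linear pair at T on DJ]
3. ∠SDT = 51°  [△SDT]
4. ∠JDS = 51°  [T on ray DJ]
5. ∠DSJ = 97°  [△SDJ]

∠DSJ = 97°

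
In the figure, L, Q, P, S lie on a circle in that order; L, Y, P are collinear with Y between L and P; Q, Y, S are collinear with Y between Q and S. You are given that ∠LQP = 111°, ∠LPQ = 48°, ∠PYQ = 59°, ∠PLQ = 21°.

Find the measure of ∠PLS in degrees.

∠PLS = 73°

1. ∠LSQ = 48°  [same arc LQ]
2. ∠LYS = 59°  [vertical angles at Y]
3. ∠PLS = 73°  [△LYS]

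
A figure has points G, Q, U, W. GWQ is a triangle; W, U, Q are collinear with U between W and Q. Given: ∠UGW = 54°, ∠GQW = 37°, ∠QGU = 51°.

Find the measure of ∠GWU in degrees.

∠GWU = 38°

1. ∠GQU = 37°  [U on ray QW]
2. ∠GUQ = 92°  [△GUQ]
3. ∠GUW = 88°  [linear pair at U on WQ]
4. ∠GWU = 38°  [△GWU]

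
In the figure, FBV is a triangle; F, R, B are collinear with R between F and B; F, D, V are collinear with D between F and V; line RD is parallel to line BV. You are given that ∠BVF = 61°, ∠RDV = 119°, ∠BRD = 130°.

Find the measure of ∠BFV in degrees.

1. ∠FDR = 61°  [RD∥BV, corresponding at D]
2. ∠DRF = 50°  [linear pair at R on FB]
3. ∠DFR = 69°  [△FRD]
4. ∠BFV = 69°  [R on FB, D on FV]

∠BFV = 69°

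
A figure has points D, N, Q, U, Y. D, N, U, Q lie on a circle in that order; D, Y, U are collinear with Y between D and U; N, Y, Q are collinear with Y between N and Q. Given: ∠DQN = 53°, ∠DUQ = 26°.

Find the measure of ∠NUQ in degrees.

∠NUQ = 79°

1. ∠DNQ = 26°  [same arc DQ]
2. ∠NDQ = 101°  [△DNQ]
3. ∠NUQ = 79°  [cyclic DNUQ, opposite ∠D+∠U]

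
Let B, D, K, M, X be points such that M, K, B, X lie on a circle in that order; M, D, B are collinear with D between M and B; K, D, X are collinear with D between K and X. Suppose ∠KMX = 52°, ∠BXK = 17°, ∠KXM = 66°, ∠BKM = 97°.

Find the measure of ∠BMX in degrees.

1. ∠KBX = 128°  [cyclic MKBX, opposite ∠M+∠B]
2. ∠BKX = 35°  [△KBX]
3. ∠BMX = 35°  [same arc BX]

∠BMX = 35°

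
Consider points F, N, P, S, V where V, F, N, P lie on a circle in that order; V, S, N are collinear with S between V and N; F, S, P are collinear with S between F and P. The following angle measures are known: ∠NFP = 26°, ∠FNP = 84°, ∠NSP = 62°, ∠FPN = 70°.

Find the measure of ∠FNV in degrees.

1. ∠NVP = 26°  [same arc NP]
2. ∠PSV = 118°  [linear pair at S on VN]
3. ∠FPV = 36°  [△VSP]
4. ∠FNV = 36°  [same arc VF]

∠FNV = 36°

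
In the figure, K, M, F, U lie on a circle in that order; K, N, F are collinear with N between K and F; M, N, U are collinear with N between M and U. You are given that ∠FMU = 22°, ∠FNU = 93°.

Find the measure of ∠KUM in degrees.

1. ∠FKU = 22°  [same arc FU]
2. ∠KNU = 87°  [linear pair at N on KF]
3. ∠KUM = 71°  [△KNU]

∠KUM = 71°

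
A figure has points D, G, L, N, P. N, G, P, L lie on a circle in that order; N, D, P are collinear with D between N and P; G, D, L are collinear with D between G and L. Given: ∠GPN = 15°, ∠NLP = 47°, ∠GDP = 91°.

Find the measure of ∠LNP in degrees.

∠LNP = 74°

1. ∠GLN = 15°  [same arc NG]
2. ∠LDN = 91°  [vertical angles at D]
3. ∠LNP = 74°  [△NDL]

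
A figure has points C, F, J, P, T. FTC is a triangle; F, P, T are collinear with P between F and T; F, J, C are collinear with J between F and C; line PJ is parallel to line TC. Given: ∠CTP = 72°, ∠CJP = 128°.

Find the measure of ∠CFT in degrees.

1. ∠CTF = 72°  [P on ray TF]
2. ∠FJP = 52°  [linear pair at J on FC]
3. ∠FPJ = 72°  [PJ∥TC, corresponding at P]
4. ∠JFP = 56°  [△FPJ]
5. ∠CFT = 56°  [P on FT, J on FC]

∠CFT = 56°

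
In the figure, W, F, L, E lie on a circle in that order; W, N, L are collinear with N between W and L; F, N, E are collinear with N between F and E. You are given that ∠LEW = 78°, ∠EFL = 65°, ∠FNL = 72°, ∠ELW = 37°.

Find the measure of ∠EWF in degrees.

1. ∠EWL = 65°  [△WLE]
2. ∠ENW = 72°  [vertical angles at N]
3. ∠EFW = 37°  [same arc WE]
4. ∠FEW = 43°  [△WNE]
5. ∠EWF = 100°  [△WFE]

∠EWF = 100°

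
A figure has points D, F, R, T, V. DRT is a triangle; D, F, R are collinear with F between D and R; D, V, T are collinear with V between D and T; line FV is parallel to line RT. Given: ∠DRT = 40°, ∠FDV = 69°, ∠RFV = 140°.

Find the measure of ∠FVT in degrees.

∠FVT = 109°

1. ∠DFV = 40°  [FV∥RT, corresponding at F]
2. ∠DVF = 71°  [△DFV]
3. ∠FVT = 109°  [linear pair at V on DT]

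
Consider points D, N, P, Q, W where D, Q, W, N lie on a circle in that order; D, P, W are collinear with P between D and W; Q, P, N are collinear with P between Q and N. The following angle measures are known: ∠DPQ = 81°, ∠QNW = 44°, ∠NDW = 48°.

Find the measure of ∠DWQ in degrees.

1. ∠QPW = 99°  [linear pair at P on DW]
2. ∠NQW = 48°  [same arc WN]
3. ∠DWQ = 33°  [△QPW]

∠DWQ = 33°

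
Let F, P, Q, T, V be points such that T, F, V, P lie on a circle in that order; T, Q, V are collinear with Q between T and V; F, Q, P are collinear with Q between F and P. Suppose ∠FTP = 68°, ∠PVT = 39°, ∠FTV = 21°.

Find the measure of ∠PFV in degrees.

1. ∠FVP = 112°  [cyclic TFVP, opposite ∠T+∠V]
2. ∠FPV = 21°  [same arc FV]
3. ∠PFV = 47°  [△FVP]

∠PFV = 47°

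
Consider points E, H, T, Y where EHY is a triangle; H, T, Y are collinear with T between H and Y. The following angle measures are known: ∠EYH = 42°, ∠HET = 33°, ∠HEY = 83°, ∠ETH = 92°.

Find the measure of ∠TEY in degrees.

∠TEY = 50°

1. ∠EYT = 42°  [T on ray YH]
2. ∠ETY = 88°  [linear pair at T on HY]
3. ∠TEY = 50°  [△ETY]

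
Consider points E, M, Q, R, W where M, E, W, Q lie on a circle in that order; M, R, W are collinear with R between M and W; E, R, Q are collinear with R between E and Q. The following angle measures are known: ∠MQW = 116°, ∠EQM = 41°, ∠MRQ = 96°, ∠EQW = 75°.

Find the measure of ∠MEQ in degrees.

∠MEQ = 21°

1. ∠ERW = 96°  [vertical angles at R]
2. ∠EMW = 75°  [same arc EW]
3. ∠ERM = 84°  [linear pair at R on MW]
4. ∠MEQ = 21°  [△MRE]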